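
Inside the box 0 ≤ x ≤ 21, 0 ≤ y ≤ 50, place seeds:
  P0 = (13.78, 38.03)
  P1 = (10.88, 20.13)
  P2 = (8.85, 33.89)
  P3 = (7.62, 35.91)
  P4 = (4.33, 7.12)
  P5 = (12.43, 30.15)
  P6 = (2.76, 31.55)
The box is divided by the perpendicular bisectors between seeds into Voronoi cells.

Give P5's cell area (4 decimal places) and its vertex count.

1. box [0,21]×[0,50]: [(0, 0) (21, 0) (21, 50) (0, 50)]
2. ⊥bis P5·P0 via (13.105,34.09): [(0, 36.3351) (0, 0) (21, 0) (21, 32.7374)]  |A|=725.262
3. ⊥bis P5·P1 via (11.655,25.14): [(0, 36.3351) (0, 26.9429) (21, 23.6944) (21, 32.7374)]  |A|=193.57
4. ⊥bis P5·P2 via (10.64,32.02): [(12.8484, 34.134) (4.5937, 26.2323) (21, 23.6944) (21, 32.7374)]  |A|=112.1507
5. ⊥bis P5·P3 via (10.025,33.03): [(12.8484, 34.134) (4.5937, 26.2323) (21, 23.6944) (21, 32.7374)]  |A|=112.1507
6. ⊥bis P5·P4 via (8.38,18.635): [(12.8484, 34.134) (4.5937, 26.2323) (21, 23.6944) (21, 32.7374)]  |A|=112.1507
7. ⊥bis P5·P6 via (7.595,30.85): [(12.8484, 34.134) (7.3018, 28.8246) (6.8754, 25.8794) (21, 23.6944) (21, 32.7374)]  |A|=108.7154
8. canonical 5-gon: [(12.8484, 34.134) (7.3018, 28.8246) (6.8754, 25.8794) (21, 23.6944) (21, 32.7374)]
9. shoelace: 108.7154

Area of P5's cell: 108.7154 (5 vertices)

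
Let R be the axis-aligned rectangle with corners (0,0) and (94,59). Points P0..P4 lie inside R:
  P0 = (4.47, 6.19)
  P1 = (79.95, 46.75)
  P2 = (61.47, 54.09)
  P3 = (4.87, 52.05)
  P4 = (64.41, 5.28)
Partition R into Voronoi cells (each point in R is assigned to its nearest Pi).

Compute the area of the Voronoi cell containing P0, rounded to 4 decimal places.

Area of P0's cell: 1002.6070

1. box [0,94]×[0,59]: [(0, 0) (94, 0) (94, 59) (0, 59)]
2. ⊥bis P0·P1 via (42.21,26.47): [(0, 0) (56.4339, 0) (24.7297, 59) (0, 59)]  |A|=2394.326
3. ⊥bis P0·P2 via (32.97,30.14): [(0, 0) (56.4339, 0) (53.1277, 6.1528) (8.7175, 59) (0, 59)]  |A|=1971.2265
4. ⊥bis P0·P3 via (4.67,29.12): [(0, 29.1607) (0, 0) (56.4339, 0) (53.1277, 6.1528) (34.0424, 28.8638)]  |A|=1331.9699
5. ⊥bis P0·P4 via (34.44,5.735): [(0, 29.1607) (0, 0) (34.3529, 0) (34.7779, 27.9887) (34.0424, 28.8638)]  |A|=1002.607
6. canonical 5-gon: [(0, 29.1607) (0, 0) (34.3529, 0) (34.7779, 27.9887) (34.0424, 28.8638)]
7. shoelace: 1002.607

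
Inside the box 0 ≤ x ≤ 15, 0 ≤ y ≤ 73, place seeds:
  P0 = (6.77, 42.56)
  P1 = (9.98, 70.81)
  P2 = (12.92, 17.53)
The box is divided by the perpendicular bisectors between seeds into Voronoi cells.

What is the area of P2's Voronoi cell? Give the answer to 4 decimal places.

1. box [0,15]×[0,73]: [(0, 0) (15, 0) (15, 73) (0, 73)]
2. ⊥bis P2·P0 via (9.845,30.045): [(0, 27.626) (0, 0) (15, 0) (15, 31.3116)]  |A|=442.0323
3. ⊥bis P2·P1 via (11.45,44.17): [(0, 27.626) (0, 0) (15, 0) (15, 31.3116)]  |A|=442.0323
4. canonical 4-gon: [(0, 27.626) (0, 0) (15, 0) (15, 31.3116)]
5. shoelace: 442.0323

Area of P2's cell: 442.0323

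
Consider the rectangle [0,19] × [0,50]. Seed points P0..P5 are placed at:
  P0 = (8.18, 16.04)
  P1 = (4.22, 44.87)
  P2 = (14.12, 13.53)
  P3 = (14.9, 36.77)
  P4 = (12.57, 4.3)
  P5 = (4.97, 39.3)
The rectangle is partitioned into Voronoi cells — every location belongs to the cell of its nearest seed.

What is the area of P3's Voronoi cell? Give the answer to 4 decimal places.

Area of P3's cell: 204.5805

1. box [0,19]×[0,50]: [(0, 0) (19, 0) (19, 50) (0, 50)]
2. ⊥bis P3·P0 via (11.54,26.405): [(0, 30.1459) (19, 23.9867) (19, 50) (0, 50)]  |A|=435.7403
3. ⊥bis P3·P1 via (9.56,40.82): [(1.1755, 29.7648) (19, 23.9867) (19, 50) (16.5224, 50)]  |A|=256.905
4. ⊥bis P3·P2 via (14.51,25.15): [(1.1755, 29.7648) (15.5156, 25.1163) (19, 24.9993) (19, 50) (16.5224, 50)]  |A|=255.1409
5. ⊥bis P3·P4 via (13.735,20.535): [(1.1755, 29.7648) (15.5156, 25.1163) (19, 24.9993) (19, 50) (16.5224, 50)]  |A|=255.1409
6. ⊥bis P3·P5 via (9.935,38.035): [(11.1932, 42.9735) (7.3204, 27.7729) (15.5156, 25.1163) (19, 24.9993) (19, 50) (16.5224, 50)]  |A|=204.5805
7. canonical 6-gon: [(11.1932, 42.9735) (7.3204, 27.7729) (15.5156, 25.1163) (19, 24.9993) (19, 50) (16.5224, 50)]
8. shoelace: 204.5805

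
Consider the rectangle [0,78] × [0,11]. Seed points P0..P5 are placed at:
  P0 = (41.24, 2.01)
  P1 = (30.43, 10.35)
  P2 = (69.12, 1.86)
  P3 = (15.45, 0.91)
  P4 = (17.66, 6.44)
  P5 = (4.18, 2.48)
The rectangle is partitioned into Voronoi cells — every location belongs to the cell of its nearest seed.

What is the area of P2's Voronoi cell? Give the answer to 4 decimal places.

Area of P2's cell: 250.8090

1. box [0,78]×[0,11]: [(0, 0) (78, 0) (78, 11) (0, 11)]
2. ⊥bis P2·P0 via (55.18,1.935): [(55.1696, 0) (78, 0) (78, 11) (55.2288, 11)]  |A|=250.809
3. ⊥bis P2·P1 via (49.775,6.105): [(55.1696, 0) (78, 0) (78, 11) (55.2288, 11)]  |A|=250.809
4. ⊥bis P2·P3 via (42.285,1.385): [(55.1696, 0) (78, 0) (78, 11) (55.2288, 11)]  |A|=250.809
5. ⊥bis P2·P4 via (43.39,4.15): [(55.1696, 0) (78, 0) (78, 11) (55.2288, 11)]  |A|=250.809
6. ⊥bis P2·P5 via (36.65,2.17): [(55.1696, 0) (78, 0) (78, 11) (55.2288, 11)]  |A|=250.809
7. canonical 4-gon: [(55.1696, 0) (78, 0) (78, 11) (55.2288, 11)]
8. shoelace: 250.809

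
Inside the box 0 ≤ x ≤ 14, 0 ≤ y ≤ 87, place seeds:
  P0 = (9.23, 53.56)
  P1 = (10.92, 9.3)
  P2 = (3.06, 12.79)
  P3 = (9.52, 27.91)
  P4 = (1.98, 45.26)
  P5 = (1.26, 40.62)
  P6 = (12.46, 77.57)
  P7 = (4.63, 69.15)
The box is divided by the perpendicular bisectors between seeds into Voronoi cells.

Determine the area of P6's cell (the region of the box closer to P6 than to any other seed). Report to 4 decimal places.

1. box [0,14]×[0,87]: [(0, 0) (14, 0) (14, 87) (0, 87)]
2. ⊥bis P6·P0 via (10.845,65.565): [(0, 67.0239) (14, 65.1406) (14, 87) (0, 87)]  |A|=292.8484
3. ⊥bis P6·P1 via (11.69,43.435): [(0, 67.0239) (14, 65.1406) (14, 87) (0, 87)]  |A|=292.8484
4. ⊥bis P6·P2 via (7.76,45.18): [(0, 67.0239) (14, 65.1406) (14, 87) (0, 87)]  |A|=292.8484
5. ⊥bis P6·P3 via (10.99,52.74): [(0, 67.0239) (14, 65.1406) (14, 87) (0, 87)]  |A|=292.8484
6. ⊥bis P6·P4 via (7.22,61.415): [(0, 67.0239) (14, 65.1406) (14, 87) (0, 87)]  |A|=292.8484
7. ⊥bis P6·P5 via (6.86,59.095): [(0, 67.0239) (14, 65.1406) (14, 87) (0, 87)]  |A|=292.8484
8. ⊥bis P6·P7 via (8.545,73.36): [(0, 81.3062) (14, 68.2872) (14, 87) (0, 87)]  |A|=170.8456
9. canonical 4-gon: [(0, 81.3062) (14, 68.2872) (14, 87) (0, 87)]
10. shoelace: 170.8456

Area of P6's cell: 170.8456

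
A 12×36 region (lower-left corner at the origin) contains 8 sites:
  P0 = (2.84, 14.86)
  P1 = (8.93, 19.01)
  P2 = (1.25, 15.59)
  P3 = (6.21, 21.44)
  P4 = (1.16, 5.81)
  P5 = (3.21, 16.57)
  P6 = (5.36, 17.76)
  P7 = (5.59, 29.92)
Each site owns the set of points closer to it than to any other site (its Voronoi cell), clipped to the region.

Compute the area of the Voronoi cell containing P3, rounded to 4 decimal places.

1. box [0,12]×[0,36]: [(0, 0) (12, 0) (12, 36) (0, 36)]
2. ⊥bis P3·P0 via (4.525,18.15): [(0, 20.4675) (12, 14.3216) (12, 36) (0, 36)]  |A|=223.2652
3. ⊥bis P3·P1 via (7.57,20.225): [(0, 20.4675) (5.3423, 17.7314) (12, 25.1837) (12, 36) (0, 36)]  |A|=187.1069
4. ⊥bis P3·P2 via (3.73,18.515): [(0, 21.6775) (3.6044, 18.6215) (5.3423, 17.7314) (12, 25.1837) (12, 36) (0, 36)]  |A|=184.9262
5. ⊥bis P3·P4 via (3.685,13.625): [(0, 21.6775) (3.6044, 18.6215) (5.3423, 17.7314) (12, 25.1837) (12, 36) (0, 36)]  |A|=184.9262
6. ⊥bis P3·P5 via (4.71,19.005): [(0, 21.9064) (5.8517, 18.3017) (12, 25.1837) (12, 36) (0, 36)]  |A|=180.6766
7. ⊥bis P3·P6 via (5.785,19.6): [(0, 21.9064) (2.5198, 20.3542) (6.8018, 19.3651) (12, 25.1837) (12, 36) (0, 36)]  |A|=177.9299
8. ⊥bis P3·P7 via (5.9,25.68): [(0, 25.2486) (0, 21.9064) (2.5198, 20.3542) (6.8018, 19.3651) (12, 25.1837) (12, 26.126)]  |A|=54.1777
9. canonical 6-gon: [(0, 25.2486) (0, 21.9064) (2.5198, 20.3542) (6.8018, 19.3651) (12, 25.1837) (12, 26.126)]
10. shoelace: 54.1777

Area of P3's cell: 54.1777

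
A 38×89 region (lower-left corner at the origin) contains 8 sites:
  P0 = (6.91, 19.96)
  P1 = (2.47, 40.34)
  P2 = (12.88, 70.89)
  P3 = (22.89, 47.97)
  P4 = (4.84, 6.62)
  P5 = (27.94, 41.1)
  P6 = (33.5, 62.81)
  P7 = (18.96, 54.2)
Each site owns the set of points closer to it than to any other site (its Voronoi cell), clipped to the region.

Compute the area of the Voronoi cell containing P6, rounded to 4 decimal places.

1. box [0,38]×[0,89]: [(0, 0) (38, 0) (38, 89) (0, 89)]
2. ⊥bis P6·P0 via (20.205,41.385): [(0, 53.9229) (38, 30.3425) (38, 89) (0, 89)]  |A|=1780.9556
3. ⊥bis P6·P1 via (17.985,51.575): [(0, 76.4114) (29.5739, 35.5712) (38, 30.3425) (38, 89) (0, 89)]  |A|=1448.4191
4. ⊥bis P6·P2 via (23.19,66.85): [(17.4785, 52.2744) (29.5739, 35.5712) (38, 30.3425) (38, 89) (31.8695, 89)]  |A|=753.1908
5. ⊥bis P6·P3 via (28.195,55.39): [(20.7775, 60.6932) (38, 48.3798) (38, 89) (31.8695, 89)]  |A|=436.5582
6. ⊥bis P6·P4 via (19.17,34.715): [(20.7775, 60.6932) (38, 48.3798) (38, 89) (31.8695, 89)]  |A|=436.5582
7. ⊥bis P6·P5 via (30.72,51.955): [(20.7775, 60.6932) (34.2717, 51.0454) (38, 50.0906) (38, 89) (31.8695, 89)]  |A|=433.3691
8. ⊥bis P6·P7 via (26.23,58.505): [(22.4328, 64.9175) (27.9862, 55.5393) (34.2717, 51.0454) (38, 50.0906) (38, 89) (31.8695, 89)]  |A|=413.8776
9. canonical 6-gon: [(22.4328, 64.9175) (27.9862, 55.5393) (34.2717, 51.0454) (38, 50.0906) (38, 89) (31.8695, 89)]
10. shoelace: 413.8776

Area of P6's cell: 413.8776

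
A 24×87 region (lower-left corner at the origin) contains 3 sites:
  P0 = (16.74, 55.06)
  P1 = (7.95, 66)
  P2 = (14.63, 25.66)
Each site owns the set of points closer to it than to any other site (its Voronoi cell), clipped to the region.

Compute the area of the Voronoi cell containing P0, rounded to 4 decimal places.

Area of P0's cell: 471.0800

1. box [0,24]×[0,87]: [(0, 0) (24, 0) (24, 87) (0, 87)]
2. ⊥bis P0·P1 via (12.345,60.53): [(0, 50.6111) (0, 0) (24, 0) (24, 69.8945)]  |A|=1446.0672
3. ⊥bis P0·P2 via (15.685,40.36): [(0, 50.6111) (0, 41.4857) (24, 39.7632) (24, 69.8945)]  |A|=471.08
4. canonical 4-gon: [(0, 50.6111) (0, 41.4857) (24, 39.7632) (24, 69.8945)]
5. shoelace: 471.08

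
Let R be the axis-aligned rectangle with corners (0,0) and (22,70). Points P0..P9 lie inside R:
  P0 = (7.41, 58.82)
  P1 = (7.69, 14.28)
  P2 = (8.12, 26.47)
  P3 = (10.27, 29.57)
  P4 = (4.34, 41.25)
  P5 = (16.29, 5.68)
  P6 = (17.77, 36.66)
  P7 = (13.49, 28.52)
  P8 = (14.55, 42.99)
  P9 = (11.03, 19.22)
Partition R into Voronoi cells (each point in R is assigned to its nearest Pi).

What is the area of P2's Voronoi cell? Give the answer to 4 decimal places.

Area of P2's cell: 99.6842

1. box [0,22]×[0,70]: [(0, 0) (22, 0) (22, 70) (0, 70)]
2. ⊥bis P2·P0 via (7.765,42.645): [(0, 42.4746) (0, 0) (22, 0) (22, 42.9574)]  |A|=939.752
3. ⊥bis P2·P1 via (7.905,20.375): [(0, 42.4746) (0, 20.6538) (22, 19.8778) (22, 42.9574)]  |A|=493.9039
4. ⊥bis P2·P3 via (9.195,28.02): [(0, 34.3972) (0, 20.6538) (20.8778, 19.9174)]  |A|=143.4655
5. ⊥bis P2·P4 via (6.23,33.86): [(2.2443, 32.8407) (0, 32.2667) (0, 20.6538) (20.8778, 19.9174)]  |A|=141.0748
6. ⊥bis P2·P5 via (12.205,16.075): [(2.2443, 32.8407) (0, 32.2667) (0, 20.6538) (20.8778, 19.9174)]  |A|=141.0748
7. ⊥bis P2·P6 via (12.945,31.565): [(2.2443, 32.8407) (0, 32.2667) (0, 20.6538) (20.8778, 19.9174)]  |A|=141.0748
8. ⊥bis P2·P7 via (10.805,27.495): [(11.1122, 26.6903) (2.2443, 32.8407) (0, 32.2667) (0, 20.6538) (13.5997, 20.1741)]  |A|=117.6813
9. ⊥bis P2·P8 via (11.335,34.73): [(11.1122, 26.6903) (2.2443, 32.8407) (0, 32.2667) (0, 20.6538) (13.5997, 20.1741)]  |A|=117.6813
10. ⊥bis P2·P9 via (9.575,22.845): [(12.1809, 23.8909) (11.1122, 26.6903) (2.2443, 32.8407) (0, 32.2667) (0, 20.6538) (3.7834, 20.5204)]  |A|=99.6842
11. canonical 6-gon: [(12.1809, 23.8909) (11.1122, 26.6903) (2.2443, 32.8407) (0, 32.2667) (0, 20.6538) (3.7834, 20.5204)]
12. shoelace: 99.6842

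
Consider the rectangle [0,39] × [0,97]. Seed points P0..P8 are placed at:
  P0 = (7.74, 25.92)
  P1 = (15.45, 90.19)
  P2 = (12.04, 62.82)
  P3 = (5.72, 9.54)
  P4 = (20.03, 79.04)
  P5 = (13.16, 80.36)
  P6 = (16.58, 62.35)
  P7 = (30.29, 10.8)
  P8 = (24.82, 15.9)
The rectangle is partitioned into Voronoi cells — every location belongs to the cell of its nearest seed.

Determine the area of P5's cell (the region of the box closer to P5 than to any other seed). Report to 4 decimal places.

Area of P5's cell: 241.4644

1. box [0,39]×[0,97]: [(0, 0) (39, 0) (39, 97) (0, 97)]
2. ⊥bis P5·P0 via (10.45,53.14): [(0, 54.1804) (39, 50.2976) (39, 97) (0, 97)]  |A|=1745.6794
3. ⊥bis P5·P1 via (14.305,85.275): [(0, 88.6075) (0, 54.1804) (39, 50.2976) (39, 79.522)]  |A|=1241.2055
4. ⊥bis P5·P2 via (12.6,71.59): [(0, 88.6075) (0, 72.3946) (39, 69.9043) (39, 79.522)]  |A|=503.6992
5. ⊥bis P5·P3 via (9.44,44.95): [(0, 88.6075) (0, 72.3946) (39, 69.9043) (39, 79.522)]  |A|=503.6992
6. ⊥bis P5·P4 via (16.595,79.7): [(17.5222, 84.5255) (0, 88.6075) (0, 72.3946) (15.0072, 71.4363)]  |A|=241.4644
7. ⊥bis P5·P6 via (14.87,71.355): [(17.5222, 84.5255) (0, 88.6075) (0, 72.3946) (15.0072, 71.4363)]  |A|=241.4644
8. ⊥bis P5·P7 via (21.725,45.58): [(17.5222, 84.5255) (0, 88.6075) (0, 72.3946) (15.0072, 71.4363)]  |A|=241.4644
9. ⊥bis P5·P8 via (18.99,48.13): [(17.5222, 84.5255) (0, 88.6075) (0, 72.3946) (15.0072, 71.4363)]  |A|=241.4644
10. canonical 4-gon: [(17.5222, 84.5255) (0, 88.6075) (0, 72.3946) (15.0072, 71.4363)]
11. shoelace: 241.4644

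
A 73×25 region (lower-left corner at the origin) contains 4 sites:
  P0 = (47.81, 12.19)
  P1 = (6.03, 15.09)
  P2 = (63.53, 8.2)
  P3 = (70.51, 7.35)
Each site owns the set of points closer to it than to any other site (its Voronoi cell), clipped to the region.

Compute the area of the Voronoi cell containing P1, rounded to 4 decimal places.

Area of P1's cell: 671.0218

1. box [0,73]×[0,25]: [(0, 0) (73, 0) (73, 25) (0, 25)]
2. ⊥bis P1·P0 via (26.92,13.64): [(0, 0) (25.9732, 0) (27.7085, 25) (0, 25)]  |A|=671.0218
3. ⊥bis P1·P2 via (34.78,11.645): [(0, 0) (25.9732, 0) (27.7085, 25) (0, 25)]  |A|=671.0218
4. ⊥bis P1·P3 via (38.27,11.22): [(0, 0) (25.9732, 0) (27.7085, 25) (0, 25)]  |A|=671.0218
5. canonical 4-gon: [(0, 0) (25.9732, 0) (27.7085, 25) (0, 25)]
6. shoelace: 671.0218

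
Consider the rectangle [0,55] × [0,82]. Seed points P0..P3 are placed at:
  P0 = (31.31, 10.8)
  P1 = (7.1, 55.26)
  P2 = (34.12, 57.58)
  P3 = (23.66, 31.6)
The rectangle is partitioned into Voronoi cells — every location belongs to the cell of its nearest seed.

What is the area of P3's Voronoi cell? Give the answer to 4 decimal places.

Area of P3's cell: 1065.2788

1. box [0,55]×[0,82]: [(0, 0) (55, 0) (55, 82) (0, 82)]
2. ⊥bis P3·P0 via (27.485,21.2): [(0, 11.0913) (55, 31.3197) (55, 82) (0, 82)]  |A|=3343.6966
3. ⊥bis P3·P1 via (15.38,43.43): [(0, 32.6653) (0, 11.0913) (55, 31.3197) (55, 71.1607)]  |A|=1688.9102
4. ⊥bis P3·P2 via (28.89,44.59): [(21.3656, 47.6194) (0, 32.6653) (0, 11.0913) (55, 31.3197) (55, 34.0777)]  |A|=1065.2788
5. canonical 5-gon: [(21.3656, 47.6194) (0, 32.6653) (0, 11.0913) (55, 31.3197) (55, 34.0777)]
6. shoelace: 1065.2788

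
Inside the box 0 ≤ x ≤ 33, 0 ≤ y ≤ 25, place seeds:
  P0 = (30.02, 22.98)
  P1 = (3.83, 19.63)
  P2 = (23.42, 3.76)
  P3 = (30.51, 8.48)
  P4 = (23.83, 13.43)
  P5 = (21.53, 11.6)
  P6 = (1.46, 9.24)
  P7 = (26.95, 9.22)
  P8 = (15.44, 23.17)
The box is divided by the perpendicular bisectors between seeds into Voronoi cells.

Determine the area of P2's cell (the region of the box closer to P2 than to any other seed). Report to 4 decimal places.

1. box [0,33]×[0,25]: [(0, 0) (33, 0) (33, 25) (0, 25)]
2. ⊥bis P2·P0 via (26.72,13.37): [(0, 22.5454) (0, 0) (33, 0) (33, 11.2135)]  |A|=557.0225
3. ⊥bis P2·P1 via (13.625,11.695): [(17.5366, 16.5235) (4.1508, 0) (33, 0) (33, 11.2135)]  |A|=325.0443
4. ⊥bis P2·P3 via (26.965,6.12): [(20.7807, 15.4095) (17.5366, 16.5235) (4.1508, 0) (31.0392, 0)]  |A|=241.4269
5. ⊥bis P2·P4 via (23.625,8.595): [(25.3665, 8.5212) (11.5291, 9.1079) (4.1508, 0) (31.0392, 0)]  |A|=179.7391
6. ⊥bis P2·P5 via (22.475,7.68): [(25.4492, 8.397) (7.4353, 4.0543) (4.1508, 0) (31.0392, 0)]  |A|=142.2766
7. ⊥bis P2·P6 via (12.44,6.5): [(25.4492, 8.397) (12.111, 5.1815) (10.818, 0) (31.0392, 0)]  |A|=117.3761
8. ⊥bis P2·P7 via (25.185,6.49): [(27.8776, 4.7492) (23.1083, 7.8327) (12.111, 5.1815) (10.818, 0) (31.0392, 0)]  |A|=112.4214
9. ⊥bis P2·P8 via (19.43,13.465): [(27.8776, 4.7492) (23.1083, 7.8327) (12.111, 5.1815) (10.818, 0) (31.0392, 0)]  |A|=112.4214
10. canonical 5-gon: [(27.8776, 4.7492) (23.1083, 7.8327) (12.111, 5.1815) (10.818, 0) (31.0392, 0)]
11. shoelace: 112.4214

Area of P2's cell: 112.4214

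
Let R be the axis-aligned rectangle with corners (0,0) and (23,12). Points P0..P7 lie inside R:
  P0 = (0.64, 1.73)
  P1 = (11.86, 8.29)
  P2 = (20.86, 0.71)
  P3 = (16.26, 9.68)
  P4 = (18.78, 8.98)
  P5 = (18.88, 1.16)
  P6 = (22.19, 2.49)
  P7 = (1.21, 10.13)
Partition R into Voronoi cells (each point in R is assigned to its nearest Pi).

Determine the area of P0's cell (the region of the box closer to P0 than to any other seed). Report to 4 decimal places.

1. box [0,23]×[0,12]: [(0, 0) (23, 0) (23, 12) (0, 12)]
2. ⊥bis P0·P1 via (6.25,5.01): [(0, 0) (9.1792, 0) (2.1632, 12) (0, 12)]  |A|=68.0541
3. ⊥bis P0·P2 via (10.75,1.22): [(0, 0) (9.1792, 0) (2.1632, 12) (0, 12)]  |A|=68.0541
4. ⊥bis P0·P3 via (8.45,5.705): [(0, 0) (9.1792, 0) (2.1632, 12) (0, 12)]  |A|=68.0541
5. ⊥bis P0·P4 via (9.71,5.355): [(0, 0) (9.1792, 0) (2.1632, 12) (0, 12)]  |A|=68.0541
6. ⊥bis P0·P5 via (9.76,1.445): [(0, 0) (9.1792, 0) (2.1632, 12) (0, 12)]  |A|=68.0541
7. ⊥bis P0·P6 via (11.415,2.11): [(0, 0) (9.1792, 0) (2.1632, 12) (0, 12)]  |A|=68.0541
8. ⊥bis P0·P7 via (0.925,5.93): [(0, 5.9928) (0, 0) (9.1792, 0) (5.9099, 5.5917)]  |A|=43.3721
9. canonical 4-gon: [(0, 5.9928) (0, 0) (9.1792, 0) (5.9099, 5.5917)]
10. shoelace: 43.3721

Area of P0's cell: 43.3721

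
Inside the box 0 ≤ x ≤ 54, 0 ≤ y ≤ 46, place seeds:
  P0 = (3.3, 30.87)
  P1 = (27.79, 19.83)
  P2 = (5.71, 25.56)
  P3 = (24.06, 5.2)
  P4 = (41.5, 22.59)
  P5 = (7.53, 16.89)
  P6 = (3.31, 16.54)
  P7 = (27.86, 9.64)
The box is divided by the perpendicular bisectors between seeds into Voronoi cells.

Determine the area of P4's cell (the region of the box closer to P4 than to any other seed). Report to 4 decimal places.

Area of P4's cell: 825.0768

1. box [0,54]×[0,46]: [(0, 0) (54, 0) (54, 46) (0, 46)]
2. ⊥bis P4·P0 via (22.4,26.73): [(16.6062, 0) (54, 0) (54, 46) (26.5768, 46)]  |A|=1490.7906
3. ⊥bis P4·P1 via (34.645,21.21): [(38.9148, 0) (54, 0) (54, 46) (29.6545, 46)]  |A|=906.9061
4. ⊥bis P4·P2 via (23.605,24.075): [(38.9148, 0) (54, 0) (54, 46) (29.6545, 46)]  |A|=906.9061
5. ⊥bis P4·P3 via (32.78,13.895): [(36.9619, 9.7011) (46.6352, 0) (54, 0) (54, 46) (29.6545, 46)]  |A|=869.4584
6. ⊥bis P4·P5 via (24.515,19.74): [(36.9619, 9.7011) (46.6352, 0) (54, 0) (54, 46) (29.6545, 46)]  |A|=869.4584
7. ⊥bis P4·P6 via (22.405,19.565): [(36.9619, 9.7011) (46.6352, 0) (54, 0) (54, 46) (29.6545, 46)]  |A|=869.4584
8. ⊥bis P4·P7 via (34.68,16.115): [(35.9373, 14.7907) (49.9798, 0) (54, 0) (54, 46) (29.6545, 46)]  |A|=825.0768
9. canonical 5-gon: [(35.9373, 14.7907) (49.9798, 0) (54, 0) (54, 46) (29.6545, 46)]
10. shoelace: 825.0768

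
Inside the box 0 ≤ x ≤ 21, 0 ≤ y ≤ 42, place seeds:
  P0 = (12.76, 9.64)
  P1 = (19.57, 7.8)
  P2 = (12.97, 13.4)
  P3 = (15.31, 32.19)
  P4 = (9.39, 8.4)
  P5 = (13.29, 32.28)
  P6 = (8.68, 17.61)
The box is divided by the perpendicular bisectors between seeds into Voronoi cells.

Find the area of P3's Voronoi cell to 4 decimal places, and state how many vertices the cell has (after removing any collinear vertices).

1. box [0,21]×[0,42]: [(0, 0) (21, 0) (21, 42) (0, 42)]
2. ⊥bis P3·P0 via (14.035,20.915): [(0, 22.5021) (21, 20.1274) (21, 42) (0, 42)]  |A|=434.3904
3. ⊥bis P3·P1 via (17.44,19.995): [(0, 22.5021) (19.2991, 20.3197) (21, 20.6168) (21, 42) (0, 42)]  |A|=433.9741
4. ⊥bis P3·P2 via (14.14,22.795): [(0, 24.5559) (21, 21.9407) (21, 42) (0, 42)]  |A|=393.7856
5. ⊥bis P3·P4 via (12.35,20.295): [(0, 24.5559) (21, 21.9407) (21, 42) (0, 42)]  |A|=393.7856
6. ⊥bis P3·P5 via (14.3,32.235): [(13.8808, 22.8273) (21, 21.9407) (21, 42) (14.7351, 42)]  |A|=131.4605
7. ⊥bis P3·P6 via (11.995,24.9): [(13.9339, 24.0183) (17.561, 22.369) (21, 21.9407) (21, 42) (14.7351, 42)]  |A|=129.2568
8. canonical 5-gon: [(13.9339, 24.0183) (17.561, 22.369) (21, 21.9407) (21, 42) (14.7351, 42)]
9. shoelace: 129.2568

Area of P3's cell: 129.2568 (5 vertices)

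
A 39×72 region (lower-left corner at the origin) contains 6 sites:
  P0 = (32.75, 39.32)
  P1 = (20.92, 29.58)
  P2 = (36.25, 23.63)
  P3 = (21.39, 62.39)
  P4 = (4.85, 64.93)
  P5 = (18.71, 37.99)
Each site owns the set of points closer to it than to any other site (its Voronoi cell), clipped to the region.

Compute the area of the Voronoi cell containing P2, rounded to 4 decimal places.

1. box [0,39]×[0,72]: [(0, 0) (39, 0) (39, 72) (0, 72)]
2. ⊥bis P2·P0 via (34.5,31.475): [(0, 23.779) (0, 0) (39, 0) (39, 32.4788)]  |A|=1097.0279
3. ⊥bis P2·P1 via (28.585,26.605): [(30.0937, 30.4921) (18.2589, 0) (39, 0) (39, 32.4788)]  |A|=460.8536
4. ⊥bis P2·P3 via (28.82,43.01): [(30.0937, 30.4921) (18.2589, 0) (39, 0) (39, 32.4788)]  |A|=460.8536
5. ⊥bis P2·P4 via (20.55,44.28): [(30.0937, 30.4921) (18.2589, 0) (39, 0) (39, 32.4788)]  |A|=460.8536
6. ⊥bis P2·P5 via (27.48,30.81): [(30.0937, 30.4921) (18.2589, 0) (39, 0) (39, 32.4788)]  |A|=460.8536
7. canonical 4-gon: [(30.0937, 30.4921) (18.2589, 0) (39, 0) (39, 32.4788)]
8. shoelace: 460.8536

Area of P2's cell: 460.8536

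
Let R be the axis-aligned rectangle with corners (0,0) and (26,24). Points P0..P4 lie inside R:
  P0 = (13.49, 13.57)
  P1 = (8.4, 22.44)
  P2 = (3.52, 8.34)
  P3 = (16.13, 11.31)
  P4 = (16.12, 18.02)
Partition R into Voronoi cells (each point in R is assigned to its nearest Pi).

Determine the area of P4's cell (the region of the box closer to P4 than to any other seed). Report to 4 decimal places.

1. box [0,26]×[0,24]: [(0, 0) (26, 0) (26, 24) (0, 24)]
2. ⊥bis P4·P0 via (14.805,15.795): [(26, 9.1786) (26, 24) (0.922, 24)]  |A|=185.8451
3. ⊥bis P4·P1 via (12.26,20.23): [(11.0062, 18.0401) (26, 9.1786) (26, 24) (14.4185, 24)]  |A|=145.6265
4. ⊥bis P4·P2 via (9.82,13.18): [(11.0062, 18.0401) (26, 9.1786) (26, 24) (14.4185, 24)]  |A|=145.6265
5. ⊥bis P4·P3 via (16.125,14.665): [(11.0062, 18.0401) (16.7155, 14.6659) (26, 14.6797) (26, 24) (14.4185, 24)]  |A|=120.089
6. canonical 5-gon: [(11.0062, 18.0401) (16.7155, 14.6659) (26, 14.6797) (26, 24) (14.4185, 24)]
7. shoelace: 120.089

Area of P4's cell: 120.0890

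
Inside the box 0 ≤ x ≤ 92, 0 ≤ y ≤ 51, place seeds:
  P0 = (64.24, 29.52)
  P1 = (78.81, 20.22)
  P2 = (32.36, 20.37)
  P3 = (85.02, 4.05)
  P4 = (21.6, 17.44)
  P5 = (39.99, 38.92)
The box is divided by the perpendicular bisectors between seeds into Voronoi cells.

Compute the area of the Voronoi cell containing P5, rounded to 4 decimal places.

1. box [0,92]×[0,51]: [(0, 0) (92, 0) (92, 51) (0, 51)]
2. ⊥bis P5·P0 via (52.115,34.22): [(0, 0) (38.8503, 0) (58.6194, 51) (0, 51)]  |A|=2485.4787
3. ⊥bis P5·P1 via (59.4,29.57): [(0, 0) (38.8503, 0) (58.6194, 51) (0, 51)]  |A|=2485.4787
4. ⊥bis P5·P2 via (36.175,29.645): [(0, 44.5245) (48.3935, 24.6193) (58.6194, 51) (0, 51)]  |A|=929.8964
5. ⊥bis P5·P3 via (62.505,21.485): [(0, 44.5245) (48.3935, 24.6193) (58.6194, 51) (0, 51)]  |A|=929.8964
6. ⊥bis P5·P4 via (30.795,28.18): [(22.5268, 35.2588) (48.3935, 24.6193) (58.6194, 51) (4.1406, 51)]  |A|=824.3712
7. canonical 4-gon: [(22.5268, 35.2588) (48.3935, 24.6193) (58.6194, 51) (4.1406, 51)]
8. shoelace: 824.3712

Area of P5's cell: 824.3712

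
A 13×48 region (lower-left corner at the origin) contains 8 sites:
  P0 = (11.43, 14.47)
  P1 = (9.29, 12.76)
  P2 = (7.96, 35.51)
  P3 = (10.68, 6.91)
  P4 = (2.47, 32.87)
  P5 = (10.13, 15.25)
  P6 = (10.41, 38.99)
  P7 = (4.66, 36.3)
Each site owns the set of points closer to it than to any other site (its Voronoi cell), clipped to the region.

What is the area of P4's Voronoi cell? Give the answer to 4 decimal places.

1. box [0,13]×[0,48]: [(0, 0) (13, 0) (13, 48) (0, 48)]
2. ⊥bis P4·P0 via (6.95,23.67): [(0, 20.2857) (13, 26.6161) (13, 48) (0, 48)]  |A|=319.1387
3. ⊥bis P4·P1 via (5.88,22.815): [(0, 20.8209) (3.6208, 22.0488) (13, 26.6161) (13, 48) (0, 48)]  |A|=318.1697
4. ⊥bis P4·P2 via (5.215,34.19): [(0, 45.0348) (0, 20.8209) (3.6208, 22.0488) (9.6432, 24.9814)]  |A|=118.3611
5. ⊥bis P4·P3 via (6.575,19.89): [(0, 45.0348) (0, 20.8209) (3.6208, 22.0488) (9.6432, 24.9814)]  |A|=118.3611
6. ⊥bis P4·P5 via (6.3,24.06): [(9.4316, 25.4214) (0, 45.0348) (0, 21.3212)]  |A|=111.8287
7. ⊥bis P4·P6 via (6.44,35.93): [(9.4316, 25.4214) (0.9585, 43.0417) (0, 44.2852) (0, 21.3212)]  |A|=111.4695
8. ⊥bis P4·P7 via (3.565,34.585): [(9.4316, 25.4214) (5.672, 33.2397) (0, 36.8612) (0, 21.3212)]  |A|=88.6485
9. canonical 4-gon: [(9.4316, 25.4214) (5.672, 33.2397) (0, 36.8612) (0, 21.3212)]
10. shoelace: 88.6485

Area of P4's cell: 88.6485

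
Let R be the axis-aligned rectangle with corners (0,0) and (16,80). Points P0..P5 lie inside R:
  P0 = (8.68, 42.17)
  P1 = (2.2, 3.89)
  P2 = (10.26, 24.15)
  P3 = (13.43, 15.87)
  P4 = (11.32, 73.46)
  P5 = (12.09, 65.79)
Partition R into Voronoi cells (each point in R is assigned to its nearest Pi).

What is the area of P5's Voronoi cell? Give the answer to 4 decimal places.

1. box [0,16]×[0,80]: [(0, 0) (16, 0) (16, 80) (0, 80)]
2. ⊥bis P5·P0 via (10.385,53.98): [(0, 55.4793) (16, 53.1694) (16, 80) (0, 80)]  |A|=410.8109
3. ⊥bis P5·P1 via (7.145,34.84): [(0, 55.4793) (16, 53.1694) (16, 80) (0, 80)]  |A|=410.8109
4. ⊥bis P5·P2 via (11.175,44.97): [(0, 55.4793) (16, 53.1694) (16, 80) (0, 80)]  |A|=410.8109
5. ⊥bis P5·P3 via (12.76,40.83): [(0, 55.4793) (16, 53.1694) (16, 80) (0, 80)]  |A|=410.8109
6. ⊥bis P5·P4 via (11.705,69.625): [(0, 68.4499) (0, 55.4793) (16, 53.1694) (16, 70.0562)]  |A|=238.8597
7. canonical 4-gon: [(0, 68.4499) (0, 55.4793) (16, 53.1694) (16, 70.0562)]
8. shoelace: 238.8597

Area of P5's cell: 238.8597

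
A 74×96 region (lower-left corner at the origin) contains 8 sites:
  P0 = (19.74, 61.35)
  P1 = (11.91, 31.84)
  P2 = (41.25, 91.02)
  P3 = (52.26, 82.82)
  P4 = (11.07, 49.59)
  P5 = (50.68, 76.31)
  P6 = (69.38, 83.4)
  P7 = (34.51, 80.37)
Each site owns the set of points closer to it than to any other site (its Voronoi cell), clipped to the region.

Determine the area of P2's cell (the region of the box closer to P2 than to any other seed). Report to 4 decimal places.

1. box [0,74]×[0,96]: [(0, 0) (74, 0) (74, 96) (0, 96)]
2. ⊥bis P2·P0 via (30.495,76.185): [(74, 44.645) (74, 96) (3.163, 96)]  |A|=1818.9176
3. ⊥bis P2·P1 via (26.58,61.43): [(74, 44.645) (74, 96) (3.163, 96)]  |A|=1818.9176
4. ⊥bis P2·P3 via (46.755,86.92): [(35.862, 72.2941) (53.5176, 96) (3.163, 96)]  |A|=596.8503
5. ⊥bis P2·P4 via (26.16,70.305): [(35.862, 72.2941) (53.5176, 96) (3.163, 96)]  |A|=596.8503
6. ⊥bis P2·P5 via (45.965,83.665): [(32.2791, 74.8915) (42.8376, 81.6601) (53.5176, 96) (3.163, 96)]  |A|=571.0126
7. ⊥bis P2·P6 via (55.315,87.21): [(32.2791, 74.8915) (42.8376, 81.6601) (53.5176, 96) (3.163, 96)]  |A|=571.0126
8. ⊥bis P2·P7 via (37.88,85.695): [(43.2918, 82.2701) (53.5176, 96) (21.5969, 96)]  |A|=219.1348
9. canonical 3-gon: [(43.2918, 82.2701) (53.5176, 96) (21.5969, 96)]
10. shoelace: 219.1348

Area of P2's cell: 219.1348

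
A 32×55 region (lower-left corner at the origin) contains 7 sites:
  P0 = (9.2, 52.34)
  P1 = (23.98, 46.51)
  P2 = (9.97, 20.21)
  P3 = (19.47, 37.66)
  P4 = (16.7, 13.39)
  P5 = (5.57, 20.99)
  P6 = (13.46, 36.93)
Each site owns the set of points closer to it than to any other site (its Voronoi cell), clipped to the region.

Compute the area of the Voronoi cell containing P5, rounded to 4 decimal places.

1. box [0,32]×[0,55]: [(0, 0) (32, 0) (32, 55) (0, 55)]
2. ⊥bis P5·P0 via (7.385,36.665): [(0, 37.5201) (0, 0) (32, 0) (32, 33.8148)]  |A|=1141.3592
3. ⊥bis P5·P1 via (14.775,33.75): [(11.3746, 36.203) (0, 37.5201) (0, 0) (32, 0) (32, 21.324)]  |A|=1012.5444
4. ⊥bis P5·P2 via (7.77,20.6): [(10.5529, 36.2982) (0, 37.5201) (0, 0) (4.1182, 0)]  |A|=272.7135
5. ⊥bis P5·P3 via (12.52,29.325): [(9.7292, 31.652) (3.1258, 37.1582) (0, 37.5201) (0, 0) (4.1182, 0)]  |A|=255.1058
6. ⊥bis P5·P4 via (11.135,17.19): [(5.7736, 9.3384) (9.7292, 31.652) (3.1258, 37.1582) (0, 37.5201) (0, 0.8831)]  |A|=233.3279
7. ⊥bis P5·P6 via (9.515,28.96): [(5.7736, 9.3384) (9.2732, 29.0797) (0, 33.6697) (0, 0.8831)]  |A|=194.2132
8. canonical 4-gon: [(5.7736, 9.3384) (9.2732, 29.0797) (0, 33.6697) (0, 0.8831)]
9. shoelace: 194.2132

Area of P5's cell: 194.2132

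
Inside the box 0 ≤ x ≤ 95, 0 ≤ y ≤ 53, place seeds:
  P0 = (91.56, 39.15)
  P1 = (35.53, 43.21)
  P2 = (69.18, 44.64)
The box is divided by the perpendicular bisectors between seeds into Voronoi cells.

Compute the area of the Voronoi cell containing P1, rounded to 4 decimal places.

1. box [0,95]×[0,53]: [(0, 0) (95, 0) (95, 53) (0, 53)]
2. ⊥bis P1·P0 via (63.545,41.18): [(0, 0) (60.561, 0) (64.4015, 53) (0, 53)]  |A|=3311.5073
3. ⊥bis P1·P2 via (52.355,43.925): [(0, 0) (54.2216, 0) (51.9693, 53) (0, 53)]  |A|=2814.0614
4. canonical 4-gon: [(0, 0) (54.2216, 0) (51.9693, 53) (0, 53)]
5. shoelace: 2814.0614

Area of P1's cell: 2814.0614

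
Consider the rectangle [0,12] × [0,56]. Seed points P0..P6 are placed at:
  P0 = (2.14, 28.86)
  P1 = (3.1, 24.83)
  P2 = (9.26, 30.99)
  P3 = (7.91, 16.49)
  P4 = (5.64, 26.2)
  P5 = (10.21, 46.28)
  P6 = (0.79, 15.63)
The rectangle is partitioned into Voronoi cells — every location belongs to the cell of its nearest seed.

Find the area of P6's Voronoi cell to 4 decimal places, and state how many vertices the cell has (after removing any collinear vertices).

Area of P6's cell: 102.5341 (4 vertices)

1. box [0,12]×[0,56]: [(0, 0) (12, 0) (12, 56) (0, 56)]
2. ⊥bis P6·P0 via (1.465,22.245): [(0, 22.3945) (0, 0) (12, 0) (12, 21.17)]  |A|=261.3869
3. ⊥bis P6·P1 via (1.945,20.23): [(0, 20.7184) (0, 0) (12, 0) (12, 17.7053)]  |A|=230.5421
4. ⊥bis P6·P2 via (5.025,23.31): [(0, 20.7184) (0, 0) (12, 0) (12, 17.7053)]  |A|=230.5421
5. ⊥bis P6·P3 via (4.35,16.06): [(3.9058, 19.7377) (0, 20.7184) (0, 0) (6.2898, 0)]  |A|=102.5341
6. ⊥bis P6·P4 via (3.215,20.915): [(3.9058, 19.7377) (0, 20.7184) (0, 0) (6.2898, 0)]  |A|=102.5341
7. ⊥bis P6·P5 via (5.5,30.955): [(3.9058, 19.7377) (0, 20.7184) (0, 0) (6.2898, 0)]  |A|=102.5341
8. canonical 4-gon: [(3.9058, 19.7377) (0, 20.7184) (0, 0) (6.2898, 0)]
9. shoelace: 102.5341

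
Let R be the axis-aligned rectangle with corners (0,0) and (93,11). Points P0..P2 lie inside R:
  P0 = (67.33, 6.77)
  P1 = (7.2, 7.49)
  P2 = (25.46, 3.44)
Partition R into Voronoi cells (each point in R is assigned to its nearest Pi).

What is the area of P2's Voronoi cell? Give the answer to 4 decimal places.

1. box [0,93]×[0,11]: [(0, 0) (93, 0) (93, 11) (0, 11)]
2. ⊥bis P2·P0 via (46.395,5.105): [(0, 0) (46.801, 0) (45.9262, 11) (0, 11)]  |A|=509.9994
3. ⊥bis P2·P1 via (16.33,5.465): [(15.1179, 0) (46.801, 0) (45.9262, 11) (17.5576, 11)]  |A|=330.284
4. canonical 4-gon: [(15.1179, 0) (46.801, 0) (45.9262, 11) (17.5576, 11)]
5. shoelace: 330.284

Area of P2's cell: 330.2840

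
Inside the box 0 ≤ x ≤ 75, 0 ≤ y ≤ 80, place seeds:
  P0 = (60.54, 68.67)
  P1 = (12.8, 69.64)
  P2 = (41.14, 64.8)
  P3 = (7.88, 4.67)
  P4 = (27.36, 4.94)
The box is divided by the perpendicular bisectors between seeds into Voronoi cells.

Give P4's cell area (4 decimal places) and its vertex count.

Area of P4's cell: 1803.7017 (6 vertices)

1. box [0,75]×[0,80]: [(0, 0) (75, 0) (75, 80) (0, 80)]
2. ⊥bis P4·P0 via (43.95,36.805): [(0, 59.6869) (0, 0) (75, 0) (75, 20.6393)]  |A|=3012.2317
3. ⊥bis P4·P1 via (20.08,37.29): [(36.0958, 40.8942) (0, 32.7712) (0, 0) (75, 0) (75, 20.6393)]  |A|=2526.4611
4. ⊥bis P4·P2 via (34.25,34.87): [(58.301, 29.3334) (21.9295, 37.7062) (0, 32.7712) (0, 0) (75, 0) (75, 20.6393)]  |A|=2409.1798
5. ⊥bis P4·P3 via (17.62,4.805): [(58.301, 29.3334) (21.9295, 37.7062) (17.1788, 36.6371) (17.6866, 0) (75, 0) (75, 20.6393)]  |A|=1803.7017
6. canonical 6-gon: [(58.301, 29.3334) (21.9295, 37.7062) (17.1788, 36.6371) (17.6866, 0) (75, 0) (75, 20.6393)]
7. shoelace: 1803.7017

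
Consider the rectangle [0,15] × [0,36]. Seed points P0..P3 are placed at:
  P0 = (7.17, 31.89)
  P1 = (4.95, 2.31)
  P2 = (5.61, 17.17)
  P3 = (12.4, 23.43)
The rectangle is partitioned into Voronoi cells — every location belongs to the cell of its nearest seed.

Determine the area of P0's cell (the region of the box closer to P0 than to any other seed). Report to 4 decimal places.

1. box [0,15]×[0,36]: [(0, 0) (15, 0) (15, 36) (0, 36)]
2. ⊥bis P0·P1 via (6.06,17.1): [(0, 17.5548) (15, 16.429) (15, 36) (0, 36)]  |A|=285.1211
3. ⊥bis P0·P2 via (6.39,24.53): [(0, 25.2072) (15, 23.6175) (15, 36) (0, 36)]  |A|=173.8145
4. ⊥bis P0·P3 via (9.785,27.66): [(0, 25.2072) (4.966, 24.6809) (15, 30.8839) (15, 36) (0, 36)]  |A|=137.3592
5. canonical 5-gon: [(0, 25.2072) (4.966, 24.6809) (15, 30.8839) (15, 36) (0, 36)]
6. shoelace: 137.3592

Area of P0's cell: 137.3592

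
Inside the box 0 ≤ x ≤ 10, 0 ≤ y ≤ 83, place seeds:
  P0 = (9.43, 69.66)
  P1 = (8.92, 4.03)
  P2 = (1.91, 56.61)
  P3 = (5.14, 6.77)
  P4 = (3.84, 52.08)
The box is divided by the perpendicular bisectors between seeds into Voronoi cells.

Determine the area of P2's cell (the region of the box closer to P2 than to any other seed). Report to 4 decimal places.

Area of P2's cell: 82.7073

1. box [0,10]×[0,83]: [(0, 0) (10, 0) (10, 83) (0, 83)]
2. ⊥bis P2·P0 via (5.67,63.135): [(0, 66.4023) (0, 0) (10, 0) (10, 60.6399)]  |A|=635.2108
3. ⊥bis P2·P1 via (5.415,30.32): [(0, 66.4023) (0, 29.5981) (10, 30.9313) (10, 60.6399)]  |A|=332.5641
4. ⊥bis P2·P3 via (3.525,31.69): [(0, 66.4023) (0, 31.4616) (10, 32.1096) (10, 60.6399)]  |A|=317.3549
5. ⊥bis P2·P4 via (2.875,54.345): [(0, 66.4023) (0, 53.1201) (10, 57.3806) (10, 60.6399)]  |A|=82.7073
6. canonical 4-gon: [(0, 66.4023) (0, 53.1201) (10, 57.3806) (10, 60.6399)]
7. shoelace: 82.7073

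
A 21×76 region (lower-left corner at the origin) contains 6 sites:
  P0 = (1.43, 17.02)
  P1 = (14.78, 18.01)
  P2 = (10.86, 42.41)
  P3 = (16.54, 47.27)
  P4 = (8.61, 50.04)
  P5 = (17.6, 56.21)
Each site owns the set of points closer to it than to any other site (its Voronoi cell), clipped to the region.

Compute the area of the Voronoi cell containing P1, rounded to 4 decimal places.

1. box [0,21]×[0,76]: [(0, 0) (21, 0) (21, 76) (0, 76)]
2. ⊥bis P1·P0 via (8.105,17.515): [(9.4039, 0) (21, 0) (21, 76) (3.7679, 76)]  |A|=1095.4725
3. ⊥bis P1·P2 via (12.82,30.21): [(7.2302, 29.312) (9.4039, 0) (21, 0) (21, 31.5242)]  |A|=386.9939
4. ⊥bis P1·P3 via (15.66,32.64): [(7.2302, 29.312) (9.4039, 0) (21, 0) (21, 31.5242)]  |A|=386.9939
5. ⊥bis P1·P4 via (11.695,34.025): [(7.2302, 29.312) (9.4039, 0) (21, 0) (21, 31.5242)]  |A|=386.9939
6. ⊥bis P1·P5 via (16.19,37.11): [(7.2302, 29.312) (9.4039, 0) (21, 0) (21, 31.5242)]  |A|=386.9939
7. canonical 4-gon: [(7.2302, 29.312) (9.4039, 0) (21, 0) (21, 31.5242)]
8. shoelace: 386.9939

Area of P1's cell: 386.9939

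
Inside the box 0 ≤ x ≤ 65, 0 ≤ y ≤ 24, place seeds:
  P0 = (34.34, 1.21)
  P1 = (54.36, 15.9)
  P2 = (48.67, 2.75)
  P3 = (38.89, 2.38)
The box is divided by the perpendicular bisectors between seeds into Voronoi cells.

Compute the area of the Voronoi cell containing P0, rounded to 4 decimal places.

Area of P0's cell: 815.7806

1. box [0,65]×[0,24]: [(0, 0) (65, 0) (65, 24) (0, 24)]
2. ⊥bis P0·P1 via (44.35,8.555): [(0, 0) (50.6274, 0) (33.017, 24) (0, 24)]  |A|=1003.7322
3. ⊥bis P0·P2 via (41.505,1.98): [(0, 0) (41.7178, 0) (40.189, 14.2258) (33.017, 24) (0, 24)]  |A|=940.3594
4. ⊥bis P0·P3 via (36.615,1.795): [(0, 0) (37.0766, 0) (30.9051, 24) (0, 24)]  |A|=815.7806
5. canonical 4-gon: [(0, 0) (37.0766, 0) (30.9051, 24) (0, 24)]
6. shoelace: 815.7806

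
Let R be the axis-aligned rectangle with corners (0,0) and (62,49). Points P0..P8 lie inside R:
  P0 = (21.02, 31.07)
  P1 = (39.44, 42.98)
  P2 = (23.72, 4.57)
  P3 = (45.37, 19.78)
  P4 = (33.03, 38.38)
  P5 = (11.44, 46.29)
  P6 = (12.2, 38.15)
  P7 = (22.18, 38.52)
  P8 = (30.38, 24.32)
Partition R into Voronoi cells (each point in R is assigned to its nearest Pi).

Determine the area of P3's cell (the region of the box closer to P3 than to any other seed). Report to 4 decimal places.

1. box [0,62]×[0,49]: [(0, 0) (62, 0) (62, 49) (0, 49)]
2. ⊥bis P3·P0 via (33.195,25.425): [(21.4066, 0) (62, 0) (62, 49) (44.1257, 49)]  |A|=1432.4602
3. ⊥bis P3·P1 via (42.405,31.38): [(35.089, 29.51) (21.4066, 0) (62, 0) (62, 36.3885)]  |A|=1088.5818
4. ⊥bis P3·P2 via (34.545,12.175): [(35.089, 29.51) (30.0308, 18.6005) (43.0984, 0) (62, 0) (62, 36.3885)]  |A|=886.8417
5. ⊥bis P3·P4 via (39.2,29.08): [(42.8308, 31.4888) (32.9747, 24.9499) (30.0308, 18.6005) (43.0984, 0) (62, 0) (62, 36.3885)]  |A|=871.2819
6. ⊥bis P3·P5 via (28.405,33.035): [(42.8308, 31.4888) (32.9747, 24.9499) (30.0308, 18.6005) (43.0984, 0) (62, 0) (62, 36.3885)]  |A|=871.2819
7. ⊥bis P3·P6 via (28.785,28.965): [(42.8308, 31.4888) (32.9747, 24.9499) (30.0308, 18.6005) (43.0984, 0) (62, 0) (62, 36.3885)]  |A|=871.2819
8. ⊥bis P3·P7 via (33.775,29.15): [(42.8308, 31.4888) (32.9747, 24.9499) (30.0308, 18.6005) (43.0984, 0) (62, 0) (62, 36.3885)]  |A|=871.2819
9. ⊥bis P3·P8 via (37.875,22.05): [(42.8308, 31.4888) (40.2064, 29.7477) (34.782, 11.8377) (43.0984, 0) (62, 0) (62, 36.3885)]  |A|=794.4965
10. canonical 6-gon: [(42.8308, 31.4888) (40.2064, 29.7477) (34.782, 11.8377) (43.0984, 0) (62, 0) (62, 36.3885)]
11. shoelace: 794.4965

Area of P3's cell: 794.4965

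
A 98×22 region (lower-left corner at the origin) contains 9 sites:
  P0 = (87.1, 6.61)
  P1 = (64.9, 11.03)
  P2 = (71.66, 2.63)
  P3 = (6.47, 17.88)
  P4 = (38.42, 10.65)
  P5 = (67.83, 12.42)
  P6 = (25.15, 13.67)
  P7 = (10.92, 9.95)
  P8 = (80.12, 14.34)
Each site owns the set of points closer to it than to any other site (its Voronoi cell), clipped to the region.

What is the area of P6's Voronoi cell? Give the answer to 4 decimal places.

1. box [0,98]×[0,22]: [(0, 0) (98, 0) (98, 22) (0, 22)]
2. ⊥bis P6·P0 via (56.125,10.14): [(0, 0) (54.9694, 0) (57.4766, 22) (0, 22)]  |A|=1236.9062
3. ⊥bis P6·P1 via (45.025,12.35): [(0, 0) (44.2048, 0) (45.6659, 22) (0, 22)]  |A|=988.5775
4. ⊥bis P6·P2 via (48.405,8.15): [(0, 0) (44.2048, 0) (45.6659, 22) (0, 22)]  |A|=988.5775
5. ⊥bis P6·P3 via (15.81,15.775): [(12.2547, 0) (44.2048, 0) (45.6659, 22) (17.213, 22)]  |A|=664.4331
6. ⊥bis P6·P4 via (31.785,12.16): [(12.2547, 0) (29.0176, 0) (34.0244, 22) (17.213, 22)]  |A|=369.3177
7. ⊥bis P6·P5 via (46.49,13.045): [(12.2547, 0) (29.0176, 0) (34.0244, 22) (17.213, 22)]  |A|=369.3177
8. ⊥bis P6·P7 via (18.035,11.81): [(16.3602, 18.2164) (21.1224, 0) (29.0176, 0) (34.0244, 22) (17.213, 22)]  |A|=288.5493
9. ⊥bis P6·P8 via (52.635,14.005): [(16.3602, 18.2164) (21.1224, 0) (29.0176, 0) (34.0244, 22) (17.213, 22)]  |A|=288.5493
10. canonical 5-gon: [(16.3602, 18.2164) (21.1224, 0) (29.0176, 0) (34.0244, 22) (17.213, 22)]
11. shoelace: 288.5493

Area of P6's cell: 288.5493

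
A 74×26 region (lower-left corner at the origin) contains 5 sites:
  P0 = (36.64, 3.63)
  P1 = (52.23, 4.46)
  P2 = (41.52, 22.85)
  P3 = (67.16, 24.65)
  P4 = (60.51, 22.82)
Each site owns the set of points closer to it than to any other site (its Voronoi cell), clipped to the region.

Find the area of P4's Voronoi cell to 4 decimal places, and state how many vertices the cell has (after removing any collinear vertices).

1. box [0,74]×[0,26]: [(0, 0) (74, 0) (74, 26) (0, 26)]
2. ⊥bis P4·P0 via (48.575,13.225): [(59.2071, 0) (74, 0) (74, 26) (38.3047, 26)]  |A|=656.347
3. ⊥bis P4·P1 via (56.37,13.64): [(43.618, 19.3909) (74, 5.6892) (74, 26) (38.3047, 26)]  |A|=426.498
4. ⊥bis P4·P2 via (51.015,22.835): [(51.0043, 16.0598) (74, 5.6892) (74, 26) (51.02, 26)]  |A|=347.743
5. ⊥bis P4·P3 via (63.835,23.735): [(51.0043, 16.0598) (68.0643, 8.3661) (63.2117, 26) (51.02, 26)]  |A|=192.344
6. canonical 4-gon: [(51.0043, 16.0598) (68.0643, 8.3661) (63.2117, 26) (51.02, 26)]
7. shoelace: 192.344

Area of P4's cell: 192.3440 (4 vertices)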